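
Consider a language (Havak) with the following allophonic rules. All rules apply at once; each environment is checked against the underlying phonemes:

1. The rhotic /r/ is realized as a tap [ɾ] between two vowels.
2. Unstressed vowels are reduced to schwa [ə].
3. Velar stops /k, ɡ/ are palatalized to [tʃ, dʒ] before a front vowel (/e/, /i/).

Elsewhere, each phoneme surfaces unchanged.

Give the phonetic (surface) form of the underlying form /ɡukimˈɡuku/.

/ɡ/ — word-initial; rule 3 does not apply here → [ɡ].
/u/ (between /ɡ/ and /k/) occurs in an unstressed syllable → [ə] by rule 2.
/k/ meets the environment for rule 3 (before a front vowel) → [tʃ].
/i/ meets the environment for rule 2 (in an unstressed syllable) → [ə].
/m/ (between /i/ and /ɡ/): no rule targets it → [m].
/ɡ/ (between /m/ and /u/) fails the environment for rule 3, so it stays [ɡ].
/u/ (between /ɡ/ and /k/) is in the target of rule 2 but the environment (in an unstressed syllable) is not met → [u].
/k/ (between /u/ and /u/) fails the environment for rule 3, so it stays [k].
/u/ (word-final): in an unstressed syllable, so rule 2 applies → [ə].

[ɡətʃəmˈɡukə]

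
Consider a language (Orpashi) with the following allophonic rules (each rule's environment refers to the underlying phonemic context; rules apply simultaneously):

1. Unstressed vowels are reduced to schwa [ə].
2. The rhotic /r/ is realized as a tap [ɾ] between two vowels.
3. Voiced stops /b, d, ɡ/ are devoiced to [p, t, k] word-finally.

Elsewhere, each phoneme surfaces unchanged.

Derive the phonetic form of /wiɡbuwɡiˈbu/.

[wəɡbəwɡəˈbu]

/i/ (between /w/ and /ɡ/) occurs in an unstressed syllable → [ə] by rule 1.
/ɡ/ (between /i/ and /b/): rule 3 targets it, but not word-finally → unchanged [ɡ].
/b/ — between /ɡ/ and /u/; rule 3 does not apply here → [b].
Rule 1 applies to /u/ (between /b/ and /w/: in an unstressed syllable) → [ə].
/ɡ/ (between /w/ and /i/): rule 3 targets it, but not word-finally → unchanged [ɡ].
/i/ — between /ɡ/ and /b/, in an unstressed syllable — surfaces as [ə] (rule 1).
/b/ — between /i/ and /u/; rule 3 does not apply here → [b].
/u/ (word-final): rule 1 targets it, but not in an unstressed syllable → unchanged [u].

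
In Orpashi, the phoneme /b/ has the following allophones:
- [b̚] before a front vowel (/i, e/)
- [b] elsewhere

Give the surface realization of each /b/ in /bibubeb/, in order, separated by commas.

[b̚], [b], [b̚], [b]

Occurrence 1 (position 1): before a front vowel (/i, e/) → [b̚].
Occurrence 2 (position 3): no conditioning environment matches → elsewhere allophone [b].
Occurrence 3 (position 5): before a front vowel (/i, e/) → [b̚].
Occurrence 4 (position 7): no conditioning environment matches → elsewhere allophone [b].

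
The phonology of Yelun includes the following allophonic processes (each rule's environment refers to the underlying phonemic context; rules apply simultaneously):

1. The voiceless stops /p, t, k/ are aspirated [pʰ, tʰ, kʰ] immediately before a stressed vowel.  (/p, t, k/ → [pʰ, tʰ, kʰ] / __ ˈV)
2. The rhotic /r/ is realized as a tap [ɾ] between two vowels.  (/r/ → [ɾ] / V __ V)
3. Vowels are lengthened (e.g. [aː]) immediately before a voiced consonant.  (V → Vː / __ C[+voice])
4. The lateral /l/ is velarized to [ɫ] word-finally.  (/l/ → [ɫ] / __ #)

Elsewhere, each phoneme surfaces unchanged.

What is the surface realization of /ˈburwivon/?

/u/ — between /b/ and /r/, before a voiced consonant — surfaces as [uː] (rule 3).
/r/ (between /u/ and /w/) fails the environment for rule 2, so it stays [r].
/i/ (between /w/ and /v/): before a voiced consonant, so rule 3 applies → [iː].
/o/ (between /v/ and /n/): before a voiced consonant, so rule 3 applies → [oː].

[ˈbuːrwiːvoːn]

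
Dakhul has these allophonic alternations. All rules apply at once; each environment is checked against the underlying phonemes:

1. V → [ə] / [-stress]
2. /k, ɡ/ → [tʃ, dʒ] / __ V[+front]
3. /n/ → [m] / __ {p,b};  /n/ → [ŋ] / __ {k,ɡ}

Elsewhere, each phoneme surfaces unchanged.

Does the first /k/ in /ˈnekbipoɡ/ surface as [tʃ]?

/k/ (between /e/ and /b/) fails the environment for rule 2, so it stays [k].
The actual realization is [k], not [tʃ].

No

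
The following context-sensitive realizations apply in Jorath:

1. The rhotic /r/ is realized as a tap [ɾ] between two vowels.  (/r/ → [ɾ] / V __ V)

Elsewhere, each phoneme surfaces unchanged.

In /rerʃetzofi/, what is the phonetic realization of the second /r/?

/r/ (between /e/ and /ʃ/) fails the environment for rule 1, so it stays [r].

[r]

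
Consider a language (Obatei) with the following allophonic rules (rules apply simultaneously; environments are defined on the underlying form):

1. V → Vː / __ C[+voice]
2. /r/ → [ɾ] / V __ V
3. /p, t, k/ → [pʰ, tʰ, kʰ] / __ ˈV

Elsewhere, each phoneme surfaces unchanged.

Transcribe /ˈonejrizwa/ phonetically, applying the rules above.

Rule 1 applies to /o/ (word-initial: before a voiced consonant) → [oː].
/n/ stays [n].
/e/ (between /n/ and /j/): before a voiced consonant, so rule 1 applies → [eː].
/j/ stays [j].
/r/ (between /j/ and /i/) is in the target of rule 2 but the environment (between two vowels) is not met → [r].
/i/ — between /r/ and /z/, before a voiced consonant — surfaces as [iː] (rule 1).
/z/ — not in any rule's target class → [z].
/w/ stays [w].
/a/ (word-final) fails the environment for rule 1, so it stays [a].

[ˈoːneːjriːzwa]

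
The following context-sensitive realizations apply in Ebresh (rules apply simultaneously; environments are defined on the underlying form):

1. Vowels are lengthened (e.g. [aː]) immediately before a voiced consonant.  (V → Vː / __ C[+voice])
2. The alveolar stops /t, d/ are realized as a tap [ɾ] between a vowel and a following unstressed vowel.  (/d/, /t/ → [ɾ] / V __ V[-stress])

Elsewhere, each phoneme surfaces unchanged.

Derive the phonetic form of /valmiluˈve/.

/a/ (between /v/ and /l/) occurs before a voiced consonant → [aː] by rule 1.
/i/ (between /m/ and /l/): before a voiced consonant, so rule 1 applies → [iː].
/u/ (between /l/ and /v/) occurs before a voiced consonant → [uː] by rule 1.
/e/ (word-final): rule 1 targets it, but not before a voiced consonant → unchanged [e].

[vaːlmiːluːˈve]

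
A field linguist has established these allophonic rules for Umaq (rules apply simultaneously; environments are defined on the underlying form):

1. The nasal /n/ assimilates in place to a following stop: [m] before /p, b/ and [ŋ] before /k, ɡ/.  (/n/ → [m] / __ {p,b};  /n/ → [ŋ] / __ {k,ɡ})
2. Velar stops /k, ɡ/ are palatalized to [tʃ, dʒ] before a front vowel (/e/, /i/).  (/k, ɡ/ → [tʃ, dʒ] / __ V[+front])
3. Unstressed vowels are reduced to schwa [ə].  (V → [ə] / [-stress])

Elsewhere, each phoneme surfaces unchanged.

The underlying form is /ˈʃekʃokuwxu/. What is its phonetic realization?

[ˈʃekʃəkəwxə]

/ʃ/ (word-initial): no rule targets it → [ʃ].
/e/ — between /ʃ/ and /k/; rule 3 does not apply here → [e].
/k/ (between /e/ and /ʃ/): rule 2 targets it, but not before a front vowel → unchanged [k].
/ʃ/ — not in any rule's target class → [ʃ].
/o/ (between /ʃ/ and /k/): in an unstressed syllable, so rule 3 applies → [ə].
/k/ — between /o/ and /u/; rule 2 does not apply here → [k].
/u/ (between /k/ and /w/) occurs in an unstressed syllable → [ə] by rule 3.
/w/ stays [w].
/x/ stays [x].
/u/ meets the environment for rule 3 (in an unstressed syllable) → [ə].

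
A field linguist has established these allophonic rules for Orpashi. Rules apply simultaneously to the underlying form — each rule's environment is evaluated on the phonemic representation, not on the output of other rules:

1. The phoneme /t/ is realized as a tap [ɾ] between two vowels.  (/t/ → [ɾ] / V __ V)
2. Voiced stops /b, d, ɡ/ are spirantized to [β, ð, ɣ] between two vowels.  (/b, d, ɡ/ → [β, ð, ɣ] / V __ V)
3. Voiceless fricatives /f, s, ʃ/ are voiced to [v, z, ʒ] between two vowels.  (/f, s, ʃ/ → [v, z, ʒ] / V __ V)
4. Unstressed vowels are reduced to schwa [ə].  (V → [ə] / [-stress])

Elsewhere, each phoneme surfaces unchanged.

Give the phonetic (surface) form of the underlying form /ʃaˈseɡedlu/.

[ʃəˈzeɣədlə]

/ʃ/ (word-initial) fails the environment for rule 3, so it stays [ʃ].
Rule 4 applies to /a/ (between /ʃ/ and /s/: in an unstressed syllable) → [ə].
/s/ (between /a/ and /e/) occurs between two vowels → [z] by rule 3.
/e/ (between /s/ and /ɡ/): rule 4 targets it, but not in an unstressed syllable → unchanged [e].
/ɡ/ — between /e/ and /e/, between two vowels — surfaces as [ɣ] (rule 2).
/e/ (between /ɡ/ and /d/) occurs in an unstressed syllable → [ə] by rule 4.
/d/ — between /e/ and /l/; rule 2 does not apply here → [d].
/l/ — not in any rule's target class → [l].
/u/ — word-final, in an unstressed syllable — surfaces as [ə] (rule 4).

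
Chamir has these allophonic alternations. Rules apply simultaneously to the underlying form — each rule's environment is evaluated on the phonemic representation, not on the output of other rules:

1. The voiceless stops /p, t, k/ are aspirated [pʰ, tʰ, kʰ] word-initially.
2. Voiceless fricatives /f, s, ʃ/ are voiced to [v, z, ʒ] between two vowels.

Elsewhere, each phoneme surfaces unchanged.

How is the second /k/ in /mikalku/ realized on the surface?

[k]

/k/ (between /l/ and /u/) fails the environment for rule 1, so it stays [k].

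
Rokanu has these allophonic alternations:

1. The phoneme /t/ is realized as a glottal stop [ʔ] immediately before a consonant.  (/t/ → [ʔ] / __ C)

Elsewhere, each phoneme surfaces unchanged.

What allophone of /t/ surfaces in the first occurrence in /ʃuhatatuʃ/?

/t/ (between /a/ and /a/): rule 1 targets it, but not immediately before a consonant → unchanged [t].

[t]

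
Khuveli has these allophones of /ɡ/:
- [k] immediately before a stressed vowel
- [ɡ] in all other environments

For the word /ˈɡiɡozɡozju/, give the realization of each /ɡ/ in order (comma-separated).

Occurrence 1 (position 1): immediately before a stressed vowel → [k].
Occurrence 2 (position 3): no conditioning environment matches → elsewhere allophone [ɡ].
Occurrence 3 (position 6): no conditioning environment matches → elsewhere allophone [ɡ].

[k], [ɡ], [ɡ]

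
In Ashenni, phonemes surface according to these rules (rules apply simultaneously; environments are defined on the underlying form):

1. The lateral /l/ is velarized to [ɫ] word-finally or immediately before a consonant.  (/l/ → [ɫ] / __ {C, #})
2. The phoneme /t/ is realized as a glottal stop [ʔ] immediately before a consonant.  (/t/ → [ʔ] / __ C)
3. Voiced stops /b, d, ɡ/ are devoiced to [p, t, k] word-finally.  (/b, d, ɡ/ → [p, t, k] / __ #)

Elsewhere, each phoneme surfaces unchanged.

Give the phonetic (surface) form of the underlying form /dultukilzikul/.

[duɫtukiɫzikuɫ]

/d/ (word-initial) is in the target of rule 3 but the environment (word-finally) is not met → [d].
/u/ (between /d/ and /l/): no rule targets it → [u].
/l/ (between /u/ and /t/): word-finally or immediately before a consonant, so rule 1 applies → [ɫ].
/t/ — between /l/ and /u/; rule 2 does not apply here → [t].
/u/ (between /t/ and /k/) is unaffected → [u].
/k/ — not in any rule's target class → [k].
/i/ stays [i].
/l/ — between /i/ and /z/, word-finally or immediately before a consonant — surfaces as [ɫ] (rule 1).
/z/ (between /l/ and /i/) is unaffected → [z].
/i/ (between /z/ and /k/) is unaffected → [i].
/k/ — not in any rule's target class → [k].
/u/ (between /k/ and /l/) is unaffected → [u].
/l/ meets the environment for rule 1 (word-finally or immediately before a consonant) → [ɫ].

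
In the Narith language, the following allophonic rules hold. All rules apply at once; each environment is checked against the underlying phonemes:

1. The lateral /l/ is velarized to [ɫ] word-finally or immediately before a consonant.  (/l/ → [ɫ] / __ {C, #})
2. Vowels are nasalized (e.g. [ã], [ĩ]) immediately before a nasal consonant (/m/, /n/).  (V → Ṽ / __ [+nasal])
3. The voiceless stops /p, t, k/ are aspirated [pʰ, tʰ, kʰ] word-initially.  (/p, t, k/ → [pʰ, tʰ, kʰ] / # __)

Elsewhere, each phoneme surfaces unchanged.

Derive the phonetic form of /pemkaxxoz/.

[pʰẽmkaxxoz]

/p/ — word-initial, word-initially — surfaces as [pʰ] (rule 3).
Rule 2 applies to /e/ (between /p/ and /m/: before a nasal consonant) → [ẽ].
/m/ (between /e/ and /k/) is unaffected → [m].
/k/ (between /m/ and /a/) fails the environment for rule 3, so it stays [k].
/a/ — between /k/ and /x/; rule 2 does not apply here → [a].
/x/ (between /a/ and /x/) is unaffected → [x].
/x/ (between /x/ and /o/) is unaffected → [x].
/o/ — between /x/ and /z/; rule 2 does not apply here → [o].
/z/ (word-final) is unaffected → [z].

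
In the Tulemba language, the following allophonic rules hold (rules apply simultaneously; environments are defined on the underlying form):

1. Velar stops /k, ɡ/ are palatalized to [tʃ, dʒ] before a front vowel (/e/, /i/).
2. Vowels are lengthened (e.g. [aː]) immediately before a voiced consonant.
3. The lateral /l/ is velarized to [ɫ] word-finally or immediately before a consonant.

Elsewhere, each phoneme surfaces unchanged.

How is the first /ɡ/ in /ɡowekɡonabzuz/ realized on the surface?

/ɡ/ (word-initial) is in the target of rule 1 but the environment (before a front vowel) is not met → [ɡ].

[ɡ]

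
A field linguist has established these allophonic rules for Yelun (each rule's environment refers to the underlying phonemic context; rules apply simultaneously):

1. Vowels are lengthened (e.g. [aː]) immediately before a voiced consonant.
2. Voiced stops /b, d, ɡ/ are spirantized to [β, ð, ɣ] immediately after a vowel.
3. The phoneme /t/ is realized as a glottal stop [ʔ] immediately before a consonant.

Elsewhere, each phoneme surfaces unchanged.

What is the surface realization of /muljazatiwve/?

[muːljaːzatiːwve]

/m/ — not in any rule's target class → [m].
/u/ (between /m/ and /l/) occurs before a voiced consonant → [uː] by rule 1.
/l/ — not in any rule's target class → [l].
/j/ — not in any rule's target class → [j].
/a/ (between /j/ and /z/): before a voiced consonant, so rule 1 applies → [aː].
/z/ — not in any rule's target class → [z].
/a/ — between /z/ and /t/; rule 1 does not apply here → [a].
/t/ (between /a/ and /i/) fails the environment for rule 3, so it stays [t].
/i/ meets the environment for rule 1 (before a voiced consonant) → [iː].
/w/ (between /i/ and /v/): no rule targets it → [w].
/v/ stays [v].
/e/ (word-final): rule 1 targets it, but not before a voiced consonant → unchanged [e].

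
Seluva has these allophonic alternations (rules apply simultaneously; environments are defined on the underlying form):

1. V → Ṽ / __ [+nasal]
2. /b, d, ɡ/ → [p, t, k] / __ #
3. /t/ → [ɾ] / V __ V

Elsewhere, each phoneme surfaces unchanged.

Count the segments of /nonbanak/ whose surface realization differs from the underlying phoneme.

Segments that undergo a rule: /o/ → [õ] (rule 1); /a/ → [ã] (rule 1).
All other segments surface unchanged.

2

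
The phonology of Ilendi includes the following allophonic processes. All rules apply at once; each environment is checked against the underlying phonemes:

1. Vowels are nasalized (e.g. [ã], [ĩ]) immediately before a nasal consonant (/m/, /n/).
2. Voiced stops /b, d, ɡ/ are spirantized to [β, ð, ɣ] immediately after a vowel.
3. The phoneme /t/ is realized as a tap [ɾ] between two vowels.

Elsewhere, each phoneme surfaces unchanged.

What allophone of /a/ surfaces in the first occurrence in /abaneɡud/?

[a]

/a/ — word-initial; rule 1 does not apply here → [a].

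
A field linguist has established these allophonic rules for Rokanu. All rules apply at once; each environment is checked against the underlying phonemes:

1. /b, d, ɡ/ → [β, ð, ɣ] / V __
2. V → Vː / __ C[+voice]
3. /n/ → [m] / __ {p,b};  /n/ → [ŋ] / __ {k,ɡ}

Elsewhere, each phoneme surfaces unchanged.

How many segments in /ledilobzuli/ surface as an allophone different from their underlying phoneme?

Segments that undergo a rule: /e/ → [eː] (rule 2); /d/ → [ð] (rule 1); /i/ → [iː] (rule 2); /o/ → [oː] (rule 2); /b/ → [β] (rule 1); /u/ → [uː] (rule 2).
All other segments surface unchanged.

6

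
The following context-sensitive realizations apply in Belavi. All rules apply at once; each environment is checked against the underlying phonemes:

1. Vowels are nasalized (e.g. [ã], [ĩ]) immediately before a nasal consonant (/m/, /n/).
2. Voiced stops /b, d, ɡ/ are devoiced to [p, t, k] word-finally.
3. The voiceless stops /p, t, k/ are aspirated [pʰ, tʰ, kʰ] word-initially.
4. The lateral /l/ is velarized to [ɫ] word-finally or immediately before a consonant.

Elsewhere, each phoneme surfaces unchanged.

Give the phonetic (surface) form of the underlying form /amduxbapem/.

/a/ meets the environment for rule 1 (before a nasal consonant) → [ã].
/d/ (between /m/ and /u/) is in the target of rule 2 but the environment (word-finally) is not met → [d].
/u/ (between /d/ and /x/) is in the target of rule 1 but the environment (before a nasal consonant) is not met → [u].
/b/ (between /x/ and /a/) is in the target of rule 2 but the environment (word-finally) is not met → [b].
/a/ (between /b/ and /p/) is in the target of rule 1 but the environment (before a nasal consonant) is not met → [a].
/p/ — between /a/ and /e/; rule 3 does not apply here → [p].
/e/ (between /p/ and /m/) occurs before a nasal consonant → [ẽ] by rule 1.

[ãmduxbapẽm]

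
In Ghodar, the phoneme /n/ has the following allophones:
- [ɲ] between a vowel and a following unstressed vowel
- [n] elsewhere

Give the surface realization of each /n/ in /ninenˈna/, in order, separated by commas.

Occurrence 1 (position 1): no conditioning environment matches → elsewhere allophone [n].
Occurrence 2 (position 3): between a vowel and a following unstressed vowel → [ɲ].
Occurrence 3 (position 5): no conditioning environment matches → elsewhere allophone [n].
Occurrence 4 (position 6): no conditioning environment matches → elsewhere allophone [n].

[n], [ɲ], [n], [n]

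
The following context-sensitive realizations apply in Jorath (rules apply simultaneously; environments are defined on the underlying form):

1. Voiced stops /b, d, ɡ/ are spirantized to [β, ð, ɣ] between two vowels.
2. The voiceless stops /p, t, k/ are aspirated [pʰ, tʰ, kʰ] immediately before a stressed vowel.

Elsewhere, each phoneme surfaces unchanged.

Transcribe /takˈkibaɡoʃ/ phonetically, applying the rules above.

[takˈkʰiβaɣoʃ]

/t/ — word-initial; rule 2 does not apply here → [t].
/a/ stays [a].
/k/ (between /a/ and /k/): rule 2 targets it, but not immediately before a stressed vowel → unchanged [k].
Rule 2 applies to /k/ (between /k/ and /i/: immediately before a stressed vowel) → [kʰ].
/i/ (between /k/ and /b/) is unaffected → [i].
/b/ (between /i/ and /a/): between two vowels, so rule 1 applies → [β].
/a/ (between /b/ and /ɡ/) is unaffected → [a].
/ɡ/ (between /a/ and /o/): between two vowels, so rule 1 applies → [ɣ].
/o/ (between /ɡ/ and /ʃ/) is unaffected → [o].
/ʃ/ stays [ʃ].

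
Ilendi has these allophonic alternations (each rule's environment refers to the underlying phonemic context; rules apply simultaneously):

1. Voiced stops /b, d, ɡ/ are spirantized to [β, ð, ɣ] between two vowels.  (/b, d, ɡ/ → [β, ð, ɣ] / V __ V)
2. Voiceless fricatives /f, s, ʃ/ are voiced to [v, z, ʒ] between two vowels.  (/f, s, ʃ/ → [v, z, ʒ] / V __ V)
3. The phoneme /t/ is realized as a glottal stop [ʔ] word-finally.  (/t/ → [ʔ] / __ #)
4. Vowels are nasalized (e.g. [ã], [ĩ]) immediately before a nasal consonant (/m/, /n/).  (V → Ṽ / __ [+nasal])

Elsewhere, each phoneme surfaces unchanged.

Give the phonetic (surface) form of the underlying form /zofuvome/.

[zovuvõme]

/z/ stays [z].
/o/ — between /z/ and /f/; rule 4 does not apply here → [o].
/f/ (between /o/ and /u/): between two vowels, so rule 2 applies → [v].
/u/ (between /f/ and /v/) fails the environment for rule 4, so it stays [u].
/v/ (between /u/ and /o/) is unaffected → [v].
/o/ — between /v/ and /m/, before a nasal consonant — surfaces as [õ] (rule 4).
/m/ stays [m].
/e/ (word-final) fails the environment for rule 4, so it stays [e].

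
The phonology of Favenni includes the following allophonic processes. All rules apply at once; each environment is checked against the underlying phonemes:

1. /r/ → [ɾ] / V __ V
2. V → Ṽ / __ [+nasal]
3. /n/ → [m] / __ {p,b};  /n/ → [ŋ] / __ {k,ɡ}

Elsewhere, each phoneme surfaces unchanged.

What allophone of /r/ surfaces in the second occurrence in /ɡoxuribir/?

/r/ — word-final; rule 1 does not apply here → [r].

[r]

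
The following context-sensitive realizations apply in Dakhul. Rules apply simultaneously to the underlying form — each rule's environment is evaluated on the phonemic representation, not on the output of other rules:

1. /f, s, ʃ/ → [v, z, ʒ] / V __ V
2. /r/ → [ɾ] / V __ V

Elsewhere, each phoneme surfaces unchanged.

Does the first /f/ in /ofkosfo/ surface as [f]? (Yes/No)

Yes

/f/ — between /o/ and /k/; rule 1 does not apply here → [f].
The actual realization is [f], which matches [f].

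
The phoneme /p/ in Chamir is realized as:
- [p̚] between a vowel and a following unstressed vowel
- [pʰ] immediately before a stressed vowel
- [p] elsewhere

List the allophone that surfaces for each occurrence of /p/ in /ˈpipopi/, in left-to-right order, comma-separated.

[pʰ], [p̚], [p̚]

Occurrence 1 (position 1): immediately before a stressed vowel → [pʰ].
Occurrence 2 (position 3): between a vowel and a following unstressed vowel → [p̚].
Occurrence 3 (position 5): between a vowel and a following unstressed vowel → [p̚].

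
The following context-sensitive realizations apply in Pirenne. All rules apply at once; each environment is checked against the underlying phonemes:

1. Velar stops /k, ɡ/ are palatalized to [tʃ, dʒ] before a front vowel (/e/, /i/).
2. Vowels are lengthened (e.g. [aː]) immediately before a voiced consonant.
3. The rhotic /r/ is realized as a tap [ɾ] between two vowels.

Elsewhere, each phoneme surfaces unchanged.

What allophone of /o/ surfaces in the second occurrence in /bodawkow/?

[oː]

/o/ — between /k/ and /w/, before a voiced consonant — surfaces as [oː] (rule 2).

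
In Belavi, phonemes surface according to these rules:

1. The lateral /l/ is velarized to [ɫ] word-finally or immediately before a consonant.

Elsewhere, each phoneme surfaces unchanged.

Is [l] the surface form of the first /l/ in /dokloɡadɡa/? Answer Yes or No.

Yes

/l/ — between /k/ and /o/; rule 1 does not apply here → [l].
The actual realization is [l], which matches [l].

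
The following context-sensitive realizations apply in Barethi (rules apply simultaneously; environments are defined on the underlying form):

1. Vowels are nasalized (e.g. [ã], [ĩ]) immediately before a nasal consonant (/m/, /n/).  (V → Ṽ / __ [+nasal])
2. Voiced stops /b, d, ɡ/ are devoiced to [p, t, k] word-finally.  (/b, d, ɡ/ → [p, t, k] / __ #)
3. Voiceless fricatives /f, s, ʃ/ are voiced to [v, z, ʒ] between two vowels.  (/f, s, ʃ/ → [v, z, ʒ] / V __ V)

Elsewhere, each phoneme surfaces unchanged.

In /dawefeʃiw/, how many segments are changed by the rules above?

2

Segments that undergo a rule: /f/ → [v] (rule 3); /ʃ/ → [ʒ] (rule 3).
All other segments surface unchanged.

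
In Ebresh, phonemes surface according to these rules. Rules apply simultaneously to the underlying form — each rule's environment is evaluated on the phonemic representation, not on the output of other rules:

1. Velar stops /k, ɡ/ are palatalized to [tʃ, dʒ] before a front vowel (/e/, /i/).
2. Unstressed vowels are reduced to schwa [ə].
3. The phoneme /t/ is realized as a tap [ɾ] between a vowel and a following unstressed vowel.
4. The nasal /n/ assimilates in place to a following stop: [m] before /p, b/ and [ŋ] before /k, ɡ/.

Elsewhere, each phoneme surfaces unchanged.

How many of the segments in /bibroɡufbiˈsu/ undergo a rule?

Segments that undergo a rule: /i/ → [ə] (rule 2); /o/ → [ə] (rule 2); /u/ → [ə] (rule 2); /i/ → [ə] (rule 2).
All other segments surface unchanged.

4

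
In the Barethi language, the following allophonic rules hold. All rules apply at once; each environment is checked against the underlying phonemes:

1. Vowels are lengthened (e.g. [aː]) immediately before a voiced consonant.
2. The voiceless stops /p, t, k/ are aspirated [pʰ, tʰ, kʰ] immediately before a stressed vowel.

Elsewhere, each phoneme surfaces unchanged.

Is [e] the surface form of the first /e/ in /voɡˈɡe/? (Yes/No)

Yes

/e/ (word-final): rule 1 targets it, but not before a voiced consonant → unchanged [e].
The actual realization is [e], which matches [e].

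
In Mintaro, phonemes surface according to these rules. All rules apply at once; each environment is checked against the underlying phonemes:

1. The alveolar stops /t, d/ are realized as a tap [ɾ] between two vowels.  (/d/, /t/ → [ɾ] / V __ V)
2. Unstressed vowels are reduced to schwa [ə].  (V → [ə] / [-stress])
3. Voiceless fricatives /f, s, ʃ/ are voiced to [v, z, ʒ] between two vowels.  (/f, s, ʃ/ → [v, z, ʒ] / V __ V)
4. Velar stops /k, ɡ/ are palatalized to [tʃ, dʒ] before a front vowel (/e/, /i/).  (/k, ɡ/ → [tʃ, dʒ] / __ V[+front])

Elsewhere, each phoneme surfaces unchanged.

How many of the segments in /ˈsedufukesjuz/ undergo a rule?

7

Segments that undergo a rule: /d/ → [ɾ] (rule 1); /u/ → [ə] (rule 2); /f/ → [v] (rule 3); /u/ → [ə] (rule 2); /k/ → [tʃ] (rule 4); /e/ → [ə] (rule 2); /u/ → [ə] (rule 2).
All other segments surface unchanged.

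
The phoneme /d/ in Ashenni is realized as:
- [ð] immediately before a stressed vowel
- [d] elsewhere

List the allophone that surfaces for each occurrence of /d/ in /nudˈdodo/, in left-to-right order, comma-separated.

Occurrence 1 (position 3): no conditioning environment matches → elsewhere allophone [d].
Occurrence 2 (position 4): immediately before a stressed vowel → [ð].
Occurrence 3 (position 6): no conditioning environment matches → elsewhere allophone [d].

[d], [ð], [d]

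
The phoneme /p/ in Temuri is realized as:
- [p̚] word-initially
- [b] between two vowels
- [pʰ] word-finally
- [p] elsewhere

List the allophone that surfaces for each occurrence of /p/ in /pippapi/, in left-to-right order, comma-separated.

Occurrence 1 (position 1): word-initially → [p̚].
Occurrence 2 (position 3): no conditioning environment matches → elsewhere allophone [p].
Occurrence 3 (position 4): no conditioning environment matches → elsewhere allophone [p].
Occurrence 4 (position 6): between two vowels → [b].

[p̚], [p], [p], [b]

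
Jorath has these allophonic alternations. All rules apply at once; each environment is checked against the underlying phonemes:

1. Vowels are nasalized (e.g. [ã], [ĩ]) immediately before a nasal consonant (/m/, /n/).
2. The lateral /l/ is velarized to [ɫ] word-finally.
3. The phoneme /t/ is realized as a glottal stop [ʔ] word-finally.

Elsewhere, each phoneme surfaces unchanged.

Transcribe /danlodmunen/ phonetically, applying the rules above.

/a/ (between /d/ and /n/) occurs before a nasal consonant → [ã] by rule 1.
/l/ (between /n/ and /o/): rule 2 targets it, but not word-finally → unchanged [l].
/o/ (between /l/ and /d/) is in the target of rule 1 but the environment (before a nasal consonant) is not met → [o].
/u/ (between /m/ and /n/) occurs before a nasal consonant → [ũ] by rule 1.
/e/ (between /n/ and /n/): before a nasal consonant, so rule 1 applies → [ẽ].

[dãnlodmũnẽn]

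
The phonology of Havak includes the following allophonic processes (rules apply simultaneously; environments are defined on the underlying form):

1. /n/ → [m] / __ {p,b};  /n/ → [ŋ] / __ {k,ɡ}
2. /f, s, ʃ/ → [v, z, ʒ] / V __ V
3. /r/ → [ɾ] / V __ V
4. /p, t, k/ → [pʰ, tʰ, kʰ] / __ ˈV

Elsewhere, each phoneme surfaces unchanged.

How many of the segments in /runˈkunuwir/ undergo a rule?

Segments that undergo a rule: /n/ → [ŋ] (rule 1); /k/ → [kʰ] (rule 4).
All other segments surface unchanged.

2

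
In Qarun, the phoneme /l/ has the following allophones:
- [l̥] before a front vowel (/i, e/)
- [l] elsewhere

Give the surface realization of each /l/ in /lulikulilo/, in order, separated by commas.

Occurrence 1 (position 1): no conditioning environment matches → elsewhere allophone [l].
Occurrence 2 (position 3): before a front vowel (/i, e/) → [l̥].
Occurrence 3 (position 7): before a front vowel (/i, e/) → [l̥].
Occurrence 4 (position 9): no conditioning environment matches → elsewhere allophone [l].

[l], [l̥], [l̥], [l]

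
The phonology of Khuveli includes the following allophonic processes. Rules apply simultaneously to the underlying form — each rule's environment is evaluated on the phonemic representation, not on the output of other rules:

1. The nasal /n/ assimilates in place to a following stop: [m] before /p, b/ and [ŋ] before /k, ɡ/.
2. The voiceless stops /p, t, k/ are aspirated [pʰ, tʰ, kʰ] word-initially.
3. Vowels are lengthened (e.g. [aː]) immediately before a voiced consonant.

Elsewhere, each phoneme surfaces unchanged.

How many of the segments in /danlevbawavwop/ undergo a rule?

Segments that undergo a rule: /a/ → [aː] (rule 3); /e/ → [eː] (rule 3); /a/ → [aː] (rule 3); /a/ → [aː] (rule 3).
All other segments surface unchanged.

4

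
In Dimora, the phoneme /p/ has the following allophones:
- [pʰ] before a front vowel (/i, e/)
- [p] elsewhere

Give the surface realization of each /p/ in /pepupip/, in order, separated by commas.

[pʰ], [p], [pʰ], [p]

Occurrence 1 (position 1): before a front vowel (/i, e/) → [pʰ].
Occurrence 2 (position 3): no conditioning environment matches → elsewhere allophone [p].
Occurrence 3 (position 5): before a front vowel (/i, e/) → [pʰ].
Occurrence 4 (position 7): no conditioning environment matches → elsewhere allophone [p].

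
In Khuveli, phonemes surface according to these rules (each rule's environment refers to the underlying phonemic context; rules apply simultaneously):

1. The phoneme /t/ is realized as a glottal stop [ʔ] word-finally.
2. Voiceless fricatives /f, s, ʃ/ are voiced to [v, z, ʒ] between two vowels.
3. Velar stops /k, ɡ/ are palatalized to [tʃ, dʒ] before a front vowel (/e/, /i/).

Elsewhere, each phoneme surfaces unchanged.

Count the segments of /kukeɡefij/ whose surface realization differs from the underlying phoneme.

3

Segments that undergo a rule: /k/ → [tʃ] (rule 3); /ɡ/ → [dʒ] (rule 3); /f/ → [v] (rule 2).
All other segments surface unchanged.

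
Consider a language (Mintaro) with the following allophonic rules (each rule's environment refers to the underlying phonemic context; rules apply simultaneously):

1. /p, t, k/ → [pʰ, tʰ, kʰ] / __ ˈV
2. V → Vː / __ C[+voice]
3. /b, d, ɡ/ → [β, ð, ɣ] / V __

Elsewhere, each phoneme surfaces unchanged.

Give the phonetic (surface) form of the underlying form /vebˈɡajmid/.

/v/ stays [v].
/e/ (between /v/ and /b/) occurs before a voiced consonant → [eː] by rule 2.
/b/ meets the environment for rule 3 (immediately after a vowel) → [β].
/ɡ/ (between /b/ and /a/) fails the environment for rule 3, so it stays [ɡ].
/a/ (between /ɡ/ and /j/) occurs before a voiced consonant → [aː] by rule 2.
/j/ (between /a/ and /m/): no rule targets it → [j].
/m/ (between /j/ and /i/): no rule targets it → [m].
/i/ (between /m/ and /d/): before a voiced consonant, so rule 2 applies → [iː].
Rule 3 applies to /d/ (word-final: immediately after a vowel) → [ð].

[veːβˈɡaːjmiːð]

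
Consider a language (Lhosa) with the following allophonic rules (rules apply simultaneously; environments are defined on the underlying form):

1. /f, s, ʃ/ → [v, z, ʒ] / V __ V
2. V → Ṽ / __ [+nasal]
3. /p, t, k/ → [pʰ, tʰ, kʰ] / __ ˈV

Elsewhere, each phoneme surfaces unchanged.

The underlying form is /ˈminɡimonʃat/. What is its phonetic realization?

[ˈmĩnɡĩmõnʃat]

/m/ (word-initial) is unaffected → [m].
/i/ meets the environment for rule 2 (before a nasal consonant) → [ĩ].
/n/ (between /i/ and /ɡ/) is unaffected → [n].
/ɡ/ (between /n/ and /i/) is unaffected → [ɡ].
/i/ (between /ɡ/ and /m/) occurs before a nasal consonant → [ĩ] by rule 2.
/m/ — not in any rule's target class → [m].
/o/ (between /m/ and /n/) occurs before a nasal consonant → [õ] by rule 2.
/n/ (between /o/ and /ʃ/) is unaffected → [n].
/ʃ/ — between /n/ and /a/; rule 1 does not apply here → [ʃ].
/a/ — between /ʃ/ and /t/; rule 2 does not apply here → [a].
/t/ (word-final) fails the environment for rule 3, so it stays [t].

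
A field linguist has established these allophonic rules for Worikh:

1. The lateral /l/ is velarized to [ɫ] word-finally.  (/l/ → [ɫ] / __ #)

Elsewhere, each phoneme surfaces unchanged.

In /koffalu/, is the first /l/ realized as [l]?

Yes

/l/ (between /a/ and /u/): rule 1 targets it, but not word-finally → unchanged [l].
The actual realization is [l], which matches [l].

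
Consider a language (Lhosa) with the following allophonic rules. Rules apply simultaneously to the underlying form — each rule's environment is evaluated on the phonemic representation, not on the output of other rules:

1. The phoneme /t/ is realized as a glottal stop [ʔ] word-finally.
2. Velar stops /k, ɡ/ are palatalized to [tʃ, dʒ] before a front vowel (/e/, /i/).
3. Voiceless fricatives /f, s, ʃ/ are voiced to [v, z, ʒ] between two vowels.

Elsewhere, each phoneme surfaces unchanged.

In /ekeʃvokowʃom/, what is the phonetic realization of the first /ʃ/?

[ʃ]

/ʃ/ (between /e/ and /v/) is in the target of rule 3 but the environment (between two vowels) is not met → [ʃ].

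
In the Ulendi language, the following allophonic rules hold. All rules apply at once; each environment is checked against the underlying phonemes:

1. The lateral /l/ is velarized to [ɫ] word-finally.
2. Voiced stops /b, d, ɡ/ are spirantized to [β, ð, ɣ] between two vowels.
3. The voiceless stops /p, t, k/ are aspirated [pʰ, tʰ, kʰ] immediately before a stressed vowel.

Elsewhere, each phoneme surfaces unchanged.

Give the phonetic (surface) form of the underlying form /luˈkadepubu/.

/l/ (word-initial): rule 1 targets it, but not word-finally → unchanged [l].
/u/ (between /l/ and /k/) is unaffected → [u].
/k/ — between /u/ and /a/, immediately before a stressed vowel — surfaces as [kʰ] (rule 3).
/a/ — not in any rule's target class → [a].
/d/ (between /a/ and /e/) occurs between two vowels → [ð] by rule 2.
/e/ (between /d/ and /p/) is unaffected → [e].
/p/ (between /e/ and /u/): rule 3 targets it, but not immediately before a stressed vowel → unchanged [p].
/u/ stays [u].
/b/ (between /u/ and /u/) occurs between two vowels → [β] by rule 2.
/u/ (word-final) is unaffected → [u].

[luˈkʰaðepuβu]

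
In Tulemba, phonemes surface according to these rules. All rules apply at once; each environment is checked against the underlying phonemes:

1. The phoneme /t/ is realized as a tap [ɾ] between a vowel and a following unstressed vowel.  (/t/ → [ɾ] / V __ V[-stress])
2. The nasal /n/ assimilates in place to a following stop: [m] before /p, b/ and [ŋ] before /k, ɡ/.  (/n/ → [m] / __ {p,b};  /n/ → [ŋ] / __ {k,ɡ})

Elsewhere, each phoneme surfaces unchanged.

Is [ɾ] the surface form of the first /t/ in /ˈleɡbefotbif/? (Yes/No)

/t/ (between /o/ and /b/): rule 1 targets it, but not between a vowel and a following unstressed vowel → unchanged [t].
The actual realization is [t], not [ɾ].

No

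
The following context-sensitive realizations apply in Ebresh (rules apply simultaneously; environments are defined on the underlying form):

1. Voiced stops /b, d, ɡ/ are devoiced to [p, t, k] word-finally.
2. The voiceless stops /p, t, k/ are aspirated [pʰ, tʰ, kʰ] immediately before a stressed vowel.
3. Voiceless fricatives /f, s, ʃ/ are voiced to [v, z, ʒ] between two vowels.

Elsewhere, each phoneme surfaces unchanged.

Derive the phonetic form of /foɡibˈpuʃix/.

/f/ (word-initial): rule 3 targets it, but not between two vowels → unchanged [f].
/o/ (between /f/ and /ɡ/) is unaffected → [o].
/ɡ/ (between /o/ and /i/) fails the environment for rule 1, so it stays [ɡ].
/i/ (between /ɡ/ and /b/) is unaffected → [i].
/b/ (between /i/ and /p/) fails the environment for rule 1, so it stays [b].
/p/ — between /b/ and /u/, immediately before a stressed vowel — surfaces as [pʰ] (rule 2).
/u/ stays [u].
/ʃ/ (between /u/ and /i/) occurs between two vowels → [ʒ] by rule 3.
/i/ (between /ʃ/ and /x/): no rule targets it → [i].
/x/ (word-final) is unaffected → [x].

[foɡibˈpʰuʒix]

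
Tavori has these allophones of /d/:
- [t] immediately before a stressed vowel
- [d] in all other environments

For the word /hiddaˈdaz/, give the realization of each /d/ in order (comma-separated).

[d], [d], [t]

Occurrence 1 (position 3): no conditioning environment matches → elsewhere allophone [d].
Occurrence 2 (position 4): no conditioning environment matches → elsewhere allophone [d].
Occurrence 3 (position 6): immediately before a stressed vowel → [t].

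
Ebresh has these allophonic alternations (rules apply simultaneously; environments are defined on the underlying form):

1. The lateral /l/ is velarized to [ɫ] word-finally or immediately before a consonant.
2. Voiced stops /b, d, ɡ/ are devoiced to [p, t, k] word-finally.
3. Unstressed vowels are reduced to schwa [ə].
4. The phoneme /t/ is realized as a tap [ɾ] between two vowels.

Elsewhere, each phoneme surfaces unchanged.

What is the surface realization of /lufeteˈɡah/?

[ləfəɾəˈɡah]

/l/ (word-initial) fails the environment for rule 1, so it stays [l].
Rule 3 applies to /u/ (between /l/ and /f/: in an unstressed syllable) → [ə].
/f/ stays [f].
/e/ (between /f/ and /t/): in an unstressed syllable, so rule 3 applies → [ə].
/t/ (between /e/ and /e/) occurs between two vowels → [ɾ] by rule 4.
/e/ — between /t/ and /ɡ/, in an unstressed syllable — surfaces as [ə] (rule 3).
/ɡ/ (between /e/ and /a/) fails the environment for rule 2, so it stays [ɡ].
/a/ (between /ɡ/ and /h/): rule 3 targets it, but not in an unstressed syllable → unchanged [a].
/h/ — not in any rule's target class → [h].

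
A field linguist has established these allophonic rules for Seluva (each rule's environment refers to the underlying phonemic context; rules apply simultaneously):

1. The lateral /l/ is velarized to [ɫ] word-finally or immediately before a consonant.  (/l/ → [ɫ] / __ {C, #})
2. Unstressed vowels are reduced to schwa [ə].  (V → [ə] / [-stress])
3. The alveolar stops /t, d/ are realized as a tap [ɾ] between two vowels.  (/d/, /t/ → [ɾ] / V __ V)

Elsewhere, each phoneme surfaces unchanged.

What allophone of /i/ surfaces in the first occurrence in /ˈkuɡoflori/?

/i/ meets the environment for rule 2 (in an unstressed syllable) → [ə].

[ə]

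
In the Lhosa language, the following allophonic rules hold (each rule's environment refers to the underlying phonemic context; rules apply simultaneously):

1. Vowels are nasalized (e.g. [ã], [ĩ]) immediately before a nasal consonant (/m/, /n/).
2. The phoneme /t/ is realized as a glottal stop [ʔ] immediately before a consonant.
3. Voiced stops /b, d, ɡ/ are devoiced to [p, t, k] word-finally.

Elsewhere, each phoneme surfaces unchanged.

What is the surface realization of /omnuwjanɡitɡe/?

Rule 1 applies to /o/ (word-initial: before a nasal consonant) → [õ].
/m/ (between /o/ and /n/) is unaffected → [m].
/n/ (between /m/ and /u/): no rule targets it → [n].
/u/ (between /n/ and /w/): rule 1 targets it, but not before a nasal consonant → unchanged [u].
/w/ (between /u/ and /j/) is unaffected → [w].
/j/ stays [j].
/a/ (between /j/ and /n/): before a nasal consonant, so rule 1 applies → [ã].
/n/ (between /a/ and /ɡ/): no rule targets it → [n].
/ɡ/ — between /n/ and /i/; rule 3 does not apply here → [ɡ].
/i/ (between /ɡ/ and /t/) is in the target of rule 1 but the environment (before a nasal consonant) is not met → [i].
/t/ meets the environment for rule 2 (immediately before a consonant) → [ʔ].
/ɡ/ (between /t/ and /e/) is in the target of rule 3 but the environment (word-finally) is not met → [ɡ].
/e/ — word-final; rule 1 does not apply here → [e].

[õmnuwjãnɡiʔɡe]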